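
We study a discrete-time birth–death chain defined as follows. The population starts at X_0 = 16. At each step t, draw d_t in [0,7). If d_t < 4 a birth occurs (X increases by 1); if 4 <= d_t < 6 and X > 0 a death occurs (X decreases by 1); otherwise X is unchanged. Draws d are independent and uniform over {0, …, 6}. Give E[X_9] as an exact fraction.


X can drop by at most 1 per step and X_0 = 16 > T = 9, so X_t >= 16 − t >= 7 > 0 for every t <= 9: the floor at 0 (the 'and X > 0' condition) never binds. Hence X_9 = X_0 + Σ_{t<9} Y_t with i.i.d. increments Y_t = y(d_t) ∈ {+1, −1, 0}.
Outcome values over d=0..6: [1, 1, 1, 1, -1, -1, 0]
Σy = 2, Σy² = 6, M = 7
μ = 2/7 = 2/7,  σ² = 6/7 − (2/7)² = 38/49
E[X_9] = 16 + 9·(2/7) = 130/7

130/7


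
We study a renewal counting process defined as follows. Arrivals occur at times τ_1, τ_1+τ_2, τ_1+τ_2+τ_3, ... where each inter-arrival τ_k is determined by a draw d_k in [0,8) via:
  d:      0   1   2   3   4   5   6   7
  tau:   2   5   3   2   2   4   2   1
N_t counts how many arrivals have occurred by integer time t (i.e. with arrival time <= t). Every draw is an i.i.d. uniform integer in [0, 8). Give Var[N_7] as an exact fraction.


Inter-arrival values over d=0..7: [2, 5, 3, 2, 2, 4, 2, 1]
Each d has probability 1/8, so the pmf of τ is: f(1) = 1/8, f(2) = 1/2, f(3) = 1/8, f(4) = 1/8, f(5) = 1/8
Let p_n(j) = P(N_n = j), with p_0 = [1]. Condition on τ_1: p_n(0) = P(τ > n), and for j >= 1, p_n(j) = Σ_{k<=n} f(k)·p_{n−k}(j−1)
p_1 = [7/8, 1/8]  (j = 0..1)
p_2 = [3/8, 39/64, 1/64]  (j = 0..2)
p_3 = [1/4, 39/64, 71/512, 1/512]  (j = 0..3)
p_4 = [1/8, 29/64, 203/512, 103/4096, 1/4096]  (j = 0..4)
p_5 = [0, 27/64, 29/64, 495/4096, 135/32768, 1/32768]  (j = 0..5)
p_6 = [0, 1/4, 229/512, 1123/4096, 915/32768, 167/262144, 1/262144]  (j = 0..6)
p_7 = [0, 3/32, 231/512, 1439/4096, 1607/16384, 1463/262144, 199/2097152, 1/2097152]  (j = 0..7)
E[N_7] = Σ j·p_7(j) = 5181769/2097152;  E[N_7²] = Σ j²·p_7(j) = 14203173/2097152
Var[N_7] = 14203173/2097152 − (5181769/2097152)² = 2935482693935/4398046511104

2935482693935/4398046511104


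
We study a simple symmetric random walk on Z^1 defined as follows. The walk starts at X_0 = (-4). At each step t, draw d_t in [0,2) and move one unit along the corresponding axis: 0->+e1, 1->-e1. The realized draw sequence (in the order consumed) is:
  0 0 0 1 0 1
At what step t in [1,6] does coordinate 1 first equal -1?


3

t=0: X=(-4), d=0 → +e1, X_1=(-3)
t=1: X=(-3), d=0 → +e1, X_2=(-2)
t=2: X=(-2), d=0 → +e1, X_3=(-1)
t=3: X=(-1), d=1 → -e1, X_4=(-2)
t=4: X=(-2), d=0 → +e1, X_5=(-1)
t=5: X=(-1), d=1 → -e1, X_6=(-2)


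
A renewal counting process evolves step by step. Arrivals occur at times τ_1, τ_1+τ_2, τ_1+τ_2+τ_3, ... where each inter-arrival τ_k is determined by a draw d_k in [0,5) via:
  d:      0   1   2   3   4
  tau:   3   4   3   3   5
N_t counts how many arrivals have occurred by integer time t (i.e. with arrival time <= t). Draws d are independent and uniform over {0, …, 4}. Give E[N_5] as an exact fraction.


Inter-arrival values over d=0..4: [3, 4, 3, 3, 5]
Each d has probability 1/5, so the pmf of τ is: f(3) = 3/5, f(4) = 1/5, f(5) = 1/5
Renewal equation for m(n) = E[N_n]: condition on τ_1 = k (if k <= n, one arrival plus a fresh copy on the remaining n−k steps): m(n) = F(n) + Σ_{k<=n} f(k)·m(n−k), where F(n) = P(τ <= n) and m(0) = 0
m(1) = F(1) = 0
m(2) = F(2) = 0
m(3) = F(3) = 3/5
m(4) = F(4) = 4/5
m(5) = F(5) = 1
E[N_5] = m(5) = 1

1


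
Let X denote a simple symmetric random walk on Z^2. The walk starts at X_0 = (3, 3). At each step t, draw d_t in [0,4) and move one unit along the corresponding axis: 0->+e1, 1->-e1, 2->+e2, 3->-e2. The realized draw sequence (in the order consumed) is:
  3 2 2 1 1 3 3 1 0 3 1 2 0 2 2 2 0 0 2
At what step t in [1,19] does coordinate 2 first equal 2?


1

t=0: X=(3, 3), d=3 → -e2, X_1=(3, 2)
t=1: X=(3, 2), d=2 → +e2, X_2=(3, 3)
t=2: X=(3, 3), d=2 → +e2, X_3=(3, 4)
t=3: X=(3, 4), d=1 → -e1, X_4=(2, 4)
t=4: X=(2, 4), d=1 → -e1, X_5=(1, 4)
t=5: X=(1, 4), d=3 → -e2, X_6=(1, 3)
t=6: X=(1, 3), d=3 → -e2, X_7=(1, 2)
t=7: X=(1, 2), d=1 → -e1, X_8=(0, 2)
t=8: X=(0, 2), d=0 → +e1, X_9=(1, 2)
t=9: X=(1, 2), d=3 → -e2, X_10=(1, 1)
t=10: X=(1, 1), d=1 → -e1, X_11=(0, 1)
t=11: X=(0, 1), d=2 → +e2, X_12=(0, 2)
t=12: X=(0, 2), d=0 → +e1, X_13=(1, 2)
t=13: X=(1, 2), d=2 → +e2, X_14=(1, 3)
t=14: X=(1, 3), d=2 → +e2, X_15=(1, 4)
t=15: X=(1, 4), d=2 → +e2, X_16=(1, 5)
t=16: X=(1, 5), d=0 → +e1, X_17=(2, 5)
t=17: X=(2, 5), d=0 → +e1, X_18=(3, 5)
t=18: X=(3, 5), d=2 → +e2, X_19=(3, 6)


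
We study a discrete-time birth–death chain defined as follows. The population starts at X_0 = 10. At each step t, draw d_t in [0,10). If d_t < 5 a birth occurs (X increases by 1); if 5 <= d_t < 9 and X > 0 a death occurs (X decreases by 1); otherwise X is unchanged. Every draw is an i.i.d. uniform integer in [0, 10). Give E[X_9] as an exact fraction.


X can drop by at most 1 per step and X_0 = 10 > T = 9, so X_t >= 10 − t >= 1 > 0 for every t <= 9: the floor at 0 (the 'and X > 0' condition) never binds. Hence X_9 = X_0 + Σ_{t<9} Y_t with i.i.d. increments Y_t = y(d_t) ∈ {+1, −1, 0}.
Outcome values over d=0..9: [1, 1, 1, 1, 1, -1, -1, -1, -1, 0]
Σy = 1, Σy² = 9, M = 10
μ = 1/10 = 1/10,  σ² = 9/10 − (1/10)² = 89/100
E[X_9] = 10 + 9·(1/10) = 109/10

109/10


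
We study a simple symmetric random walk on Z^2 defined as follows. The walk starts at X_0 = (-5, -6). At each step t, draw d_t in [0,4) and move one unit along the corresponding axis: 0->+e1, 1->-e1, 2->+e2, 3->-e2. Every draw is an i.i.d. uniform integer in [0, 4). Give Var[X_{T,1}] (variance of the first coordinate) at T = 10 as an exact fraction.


5

Outcome values over d=0..3: [1, -1, 0, 0]
Σy = 0, Σy² = 2, M = 4
μ = 0/4 = 0,  σ² = 2/4 − (0)² = 1/2
Independent increments: Var[X_10] = 10·σ² = 10·(1/2) = 5


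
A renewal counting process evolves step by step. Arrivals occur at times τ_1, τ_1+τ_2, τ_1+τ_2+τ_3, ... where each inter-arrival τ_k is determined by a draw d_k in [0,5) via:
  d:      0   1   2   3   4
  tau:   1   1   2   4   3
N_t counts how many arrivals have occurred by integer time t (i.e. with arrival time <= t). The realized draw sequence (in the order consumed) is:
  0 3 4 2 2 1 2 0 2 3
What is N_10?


4

draw d_1=0: τ_1=1, arrival time A_1=1
draw d_2=3: τ_2=4, arrival time A_2=5
draw d_3=4: τ_3=3, arrival time A_3=8
draw d_4=2: τ_4=2, arrival time A_4=10
draw d_5=2: τ_5=2, arrival time A_5=12
draw d_6=1: τ_6=1, arrival time A_6=13
draw d_7=2: τ_7=2, arrival time A_7=15
draw d_8=0: τ_8=1, arrival time A_8=16
draw d_9=2: τ_9=2, arrival time A_9=18
draw d_10=3: τ_10=4, arrival time A_10=22
N_t over t=0..10: 0:0 1:1 2:1 3:1 4:1 5:2 6:2 7:2 8:3 9:3 10:4


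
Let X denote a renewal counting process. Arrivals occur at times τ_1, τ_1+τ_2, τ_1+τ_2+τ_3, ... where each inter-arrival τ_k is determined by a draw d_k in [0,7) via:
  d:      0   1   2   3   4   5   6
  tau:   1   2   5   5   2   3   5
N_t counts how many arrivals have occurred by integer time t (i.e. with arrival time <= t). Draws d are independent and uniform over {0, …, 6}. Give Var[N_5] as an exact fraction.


Inter-arrival values over d=0..6: [1, 2, 5, 5, 2, 3, 5]
Each d has probability 1/7, so the pmf of τ is: f(1) = 1/7, f(2) = 2/7, f(3) = 1/7, f(5) = 3/7
Let p_n(j) = P(N_n = j), with p_0 = [1]. Condition on τ_1: p_n(0) = P(τ > n), and for j >= 1, p_n(j) = Σ_{k<=n} f(k)·p_{n−k}(j−1)
p_1 = [6/7, 1/7]  (j = 0..1)
p_2 = [4/7, 20/49, 1/49]  (j = 0..2)
p_3 = [3/7, 23/49, 34/343, 1/343]  (j = 0..3)
p_4 = [3/7, 17/49, 10/49, 48/2401, 1/2401]  (j = 0..4)
p_5 = [0, 34/49, 83/343, 145/2401, 62/16807, 1/16807]  (j = 0..5)
E[N_5] = Σ j·p_5(j) = 23094/16807;  E[N_5²] = Σ j²·p_5(j) = 38082/16807
Var[N_5] = 38082/16807 − (23094/16807)² = 106711338/282475249

106711338/282475249


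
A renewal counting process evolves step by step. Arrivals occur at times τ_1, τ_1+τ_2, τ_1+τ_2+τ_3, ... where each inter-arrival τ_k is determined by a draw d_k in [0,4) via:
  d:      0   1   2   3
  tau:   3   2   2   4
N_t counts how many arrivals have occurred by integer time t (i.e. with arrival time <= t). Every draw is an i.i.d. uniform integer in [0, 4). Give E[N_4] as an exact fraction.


Inter-arrival values over d=0..3: [3, 2, 2, 4]
Each d has probability 1/4, so the pmf of τ is: f(2) = 1/2, f(3) = 1/4, f(4) = 1/4
Renewal equation for m(n) = E[N_n]: condition on τ_1 = k (if k <= n, one arrival plus a fresh copy on the remaining n−k steps): m(n) = F(n) + Σ_{k<=n} f(k)·m(n−k), where F(n) = P(τ <= n) and m(0) = 0
m(1) = F(1) = 0
m(2) = F(2) = 1/2
m(3) = F(3) = 3/4
m(4) = F(4) + f(2)·m(2) = 1 + 1/2·1/2 = 5/4
E[N_4] = m(4) = 5/4

5/4


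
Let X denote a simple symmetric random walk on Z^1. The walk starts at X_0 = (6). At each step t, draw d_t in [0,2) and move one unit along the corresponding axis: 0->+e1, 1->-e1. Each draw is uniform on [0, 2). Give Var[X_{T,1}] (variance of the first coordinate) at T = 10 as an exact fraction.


Outcome values over d=0..1: [1, -1]
Σy = 0, Σy² = 2, M = 2
μ = 0/2 = 0,  σ² = 2/2 − (0)² = 1
Independent increments: Var[X_10] = 10·σ² = 10·(1) = 10

10


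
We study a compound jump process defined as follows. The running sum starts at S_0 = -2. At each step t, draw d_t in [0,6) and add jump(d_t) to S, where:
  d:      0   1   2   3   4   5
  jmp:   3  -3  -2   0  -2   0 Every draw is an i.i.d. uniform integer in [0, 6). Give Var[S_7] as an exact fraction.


Outcome values over d=0..5: [3, -3, -2, 0, -2, 0]
Σy = -4, Σy² = 26, M = 6
μ = -4/6 = -2/3,  σ² = 26/6 − (-2/3)² = 35/9
Independent increments: Var[S_7] = 7·σ² = 7·(35/9) = 245/9

245/9


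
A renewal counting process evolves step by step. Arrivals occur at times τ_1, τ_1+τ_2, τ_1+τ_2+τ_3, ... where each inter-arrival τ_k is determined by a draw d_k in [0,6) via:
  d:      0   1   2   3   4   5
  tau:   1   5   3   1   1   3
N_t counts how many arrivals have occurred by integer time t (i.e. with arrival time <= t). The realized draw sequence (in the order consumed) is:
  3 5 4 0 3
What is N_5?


draw d_1=3: τ_1=1, arrival time A_1=1
draw d_2=5: τ_2=3, arrival time A_2=4
draw d_3=4: τ_3=1, arrival time A_3=5
draw d_4=0: τ_4=1, arrival time A_4=6
draw d_5=3: τ_5=1, arrival time A_5=7
N_t over t=0..5: 0:0 1:1 2:1 3:1 4:2 5:3

3


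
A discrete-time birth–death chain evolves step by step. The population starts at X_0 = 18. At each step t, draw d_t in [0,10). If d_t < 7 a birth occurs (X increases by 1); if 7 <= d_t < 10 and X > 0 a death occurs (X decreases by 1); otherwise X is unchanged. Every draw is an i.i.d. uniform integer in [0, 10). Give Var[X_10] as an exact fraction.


X can drop by at most 1 per step and X_0 = 18 > T = 10, so X_t >= 18 − t >= 8 > 0 for every t <= 10: the floor at 0 (the 'and X > 0' condition) never binds. Hence X_10 = X_0 + Σ_{t<10} Y_t with i.i.d. increments Y_t = y(d_t) ∈ {+1, −1, 0}.
Outcome values over d=0..9: [1, 1, 1, 1, 1, 1, 1, -1, -1, -1]
Σy = 4, Σy² = 10, M = 10
μ = 4/10 = 2/5,  σ² = 10/10 − (2/5)² = 21/25
Independent increments: Var[X_10] = 10·σ² = 10·(21/25) = 42/5

42/5


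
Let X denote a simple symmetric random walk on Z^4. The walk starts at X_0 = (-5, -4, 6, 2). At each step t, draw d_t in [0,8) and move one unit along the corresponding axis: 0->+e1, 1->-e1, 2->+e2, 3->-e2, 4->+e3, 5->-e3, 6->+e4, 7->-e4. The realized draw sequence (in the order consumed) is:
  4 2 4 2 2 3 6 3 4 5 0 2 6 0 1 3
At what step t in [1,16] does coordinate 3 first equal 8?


3

t=0: X=(-5, -4, 6, 2), d=4 → +e3, X_1=(-5, -4, 7, 2)
t=1: X=(-5, -4, 7, 2), d=2 → +e2, X_2=(-5, -3, 7, 2)
t=2: X=(-5, -3, 7, 2), d=4 → +e3, X_3=(-5, -3, 8, 2)
t=3: X=(-5, -3, 8, 2), d=2 → +e2, X_4=(-5, -2, 8, 2)
t=4: X=(-5, -2, 8, 2), d=2 → +e2, X_5=(-5, -1, 8, 2)
t=5: X=(-5, -1, 8, 2), d=3 → -e2, X_6=(-5, -2, 8, 2)
t=6: X=(-5, -2, 8, 2), d=6 → +e4, X_7=(-5, -2, 8, 3)
t=7: X=(-5, -2, 8, 3), d=3 → -e2, X_8=(-5, -3, 8, 3)
t=8: X=(-5, -3, 8, 3), d=4 → +e3, X_9=(-5, -3, 9, 3)
t=9: X=(-5, -3, 9, 3), d=5 → -e3, X_10=(-5, -3, 8, 3)
t=10: X=(-5, -3, 8, 3), d=0 → +e1, X_11=(-4, -3, 8, 3)
t=11: X=(-4, -3, 8, 3), d=2 → +e2, X_12=(-4, -2, 8, 3)
t=12: X=(-4, -2, 8, 3), d=6 → +e4, X_13=(-4, -2, 8, 4)
t=13: X=(-4, -2, 8, 4), d=0 → +e1, X_14=(-3, -2, 8, 4)
t=14: X=(-3, -2, 8, 4), d=1 → -e1, X_15=(-4, -2, 8, 4)
t=15: X=(-4, -2, 8, 4), d=3 → -e2, X_16=(-4, -3, 8, 4)


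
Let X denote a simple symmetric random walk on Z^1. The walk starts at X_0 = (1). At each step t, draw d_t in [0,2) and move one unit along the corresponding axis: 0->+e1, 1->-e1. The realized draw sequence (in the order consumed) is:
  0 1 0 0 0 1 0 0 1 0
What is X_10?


t=0: X=(1), d=0 → +e1, X_1=(2)
t=1: X=(2), d=1 → -e1, X_2=(1)
t=2: X=(1), d=0 → +e1, X_3=(2)
t=3: X=(2), d=0 → +e1, X_4=(3)
t=4: X=(3), d=0 → +e1, X_5=(4)
t=5: X=(4), d=1 → -e1, X_6=(3)
t=6: X=(3), d=0 → +e1, X_7=(4)
t=7: X=(4), d=0 → +e1, X_8=(5)
t=8: X=(5), d=1 → -e1, X_9=(4)
t=9: X=(4), d=0 → +e1, X_10=(5)

(5)


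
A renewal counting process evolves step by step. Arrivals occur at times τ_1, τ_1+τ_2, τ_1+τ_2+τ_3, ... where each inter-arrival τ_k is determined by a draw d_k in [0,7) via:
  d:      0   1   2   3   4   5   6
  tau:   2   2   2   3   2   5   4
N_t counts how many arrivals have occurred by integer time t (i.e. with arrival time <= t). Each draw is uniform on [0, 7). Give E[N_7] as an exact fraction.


Inter-arrival values over d=0..6: [2, 2, 2, 3, 2, 5, 4]
Each d has probability 1/7, so the pmf of τ is: f(2) = 4/7, f(3) = 1/7, f(4) = 1/7, f(5) = 1/7
Renewal equation for m(n) = E[N_n]: condition on τ_1 = k (if k <= n, one arrival plus a fresh copy on the remaining n−k steps): m(n) = F(n) + Σ_{k<=n} f(k)·m(n−k), where F(n) = P(τ <= n) and m(0) = 0
m(1) = F(1) = 0
m(2) = F(2) = 4/7
m(3) = F(3) = 5/7
m(4) = F(4) + f(2)·m(2) = 6/7 + 4/7·4/7 = 58/49
m(5) = F(5) + f(2)·m(3) + f(3)·m(2) = 1 + 4/7·5/7 + 1/7·4/7 = 73/49
m(6) = F(6) + f(2)·m(4) + f(3)·m(3) + f(4)·m(2) = 1 + 4/7·58/49 + 1/7·5/7 + 1/7·4/7 = 638/343
m(7) = F(7) + f(2)·m(5) + f(3)·m(4) + f(4)·m(3) + f(5)·m(2) = 1 + 4/7·73/49 + 1/7·58/49 + 1/7·5/7 + 1/7·4/7 = 108/49
E[N_7] = m(7) = 108/49

108/49


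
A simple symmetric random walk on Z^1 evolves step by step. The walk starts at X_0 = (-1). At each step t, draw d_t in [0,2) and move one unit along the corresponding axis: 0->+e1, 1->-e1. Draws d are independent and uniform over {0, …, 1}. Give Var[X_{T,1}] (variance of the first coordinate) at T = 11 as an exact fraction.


Outcome values over d=0..1: [1, -1]
Σy = 0, Σy² = 2, M = 2
μ = 0/2 = 0,  σ² = 2/2 − (0)² = 1
Independent increments: Var[X_11] = 11·σ² = 11·(1) = 11

11


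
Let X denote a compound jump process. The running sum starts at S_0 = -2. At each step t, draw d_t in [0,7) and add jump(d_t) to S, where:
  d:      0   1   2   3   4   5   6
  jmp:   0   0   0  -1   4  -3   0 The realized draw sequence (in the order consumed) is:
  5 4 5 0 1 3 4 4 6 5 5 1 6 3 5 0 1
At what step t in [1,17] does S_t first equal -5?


1

t=0: S=-2, d=5, jump=-3, S_1=-5
t=1: S=-5, d=4, jump=4, S_2=-1
t=2: S=-1, d=5, jump=-3, S_3=-4
t=3: S=-4, d=0, jump=0, S_4=-4
t=4: S=-4, d=1, jump=0, S_5=-4
t=5: S=-4, d=3, jump=-1, S_6=-5
t=6: S=-5, d=4, jump=4, S_7=-1
t=7: S=-1, d=4, jump=4, S_8=3
t=8: S=3, d=6, jump=0, S_9=3
t=9: S=3, d=5, jump=-3, S_10=0
t=10: S=0, d=5, jump=-3, S_11=-3
t=11: S=-3, d=1, jump=0, S_12=-3
t=12: S=-3, d=6, jump=0, S_13=-3
t=13: S=-3, d=3, jump=-1, S_14=-4
t=14: S=-4, d=5, jump=-3, S_15=-7
t=15: S=-7, d=0, jump=0, S_16=-7
t=16: S=-7, d=1, jump=0, S_17=-7


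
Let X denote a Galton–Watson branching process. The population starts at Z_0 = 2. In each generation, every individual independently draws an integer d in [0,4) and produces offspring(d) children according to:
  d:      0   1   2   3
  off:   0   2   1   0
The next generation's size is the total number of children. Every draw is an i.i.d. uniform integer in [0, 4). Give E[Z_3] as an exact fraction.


Outcome values over d=0..3: [0, 2, 1, 0]
Σy = 3, Σy² = 5, M = 4
μ = 3/4 = 3/4,  σ² = 5/4 − (3/4)² = 11/16
E[Z_0] = 2
E[Z_1] = 3/4·E[Z_0] = 3/2
E[Z_2] = 3/4·E[Z_1] = 9/8
E[Z_3] = 3/4·E[Z_2] = 27/32

27/32


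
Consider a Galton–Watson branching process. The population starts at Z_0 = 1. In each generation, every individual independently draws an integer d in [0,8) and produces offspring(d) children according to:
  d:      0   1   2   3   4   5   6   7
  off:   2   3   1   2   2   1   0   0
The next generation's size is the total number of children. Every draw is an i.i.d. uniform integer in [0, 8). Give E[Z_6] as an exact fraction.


Outcome values over d=0..7: [2, 3, 1, 2, 2, 1, 0, 0]
Σy = 11, Σy² = 23, M = 8
μ = 11/8 = 11/8,  σ² = 23/8 − (11/8)² = 63/64
E[Z_0] = 1
E[Z_1] = 11/8·E[Z_0] = 11/8
E[Z_2] = 11/8·E[Z_1] = 121/64
E[Z_3] = 11/8·E[Z_2] = 1331/512
E[Z_4] = 11/8·E[Z_3] = 14641/4096
E[Z_5] = 11/8·E[Z_4] = 161051/32768
E[Z_6] = 11/8·E[Z_5] = 1771561/262144

1771561/262144


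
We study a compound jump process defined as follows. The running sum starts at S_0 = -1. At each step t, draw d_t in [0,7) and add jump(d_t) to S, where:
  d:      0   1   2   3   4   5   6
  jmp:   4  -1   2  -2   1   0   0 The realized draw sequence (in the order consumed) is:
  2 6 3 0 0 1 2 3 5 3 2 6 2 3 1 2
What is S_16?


7

t=0: S=-1, d=2, jump=2, S_1=1
t=1: S=1, d=6, jump=0, S_2=1
t=2: S=1, d=3, jump=-2, S_3=-1
t=3: S=-1, d=0, jump=4, S_4=3
t=4: S=3, d=0, jump=4, S_5=7
t=5: S=7, d=1, jump=-1, S_6=6
t=6: S=6, d=2, jump=2, S_7=8
t=7: S=8, d=3, jump=-2, S_8=6
t=8: S=6, d=5, jump=0, S_9=6
t=9: S=6, d=3, jump=-2, S_10=4
t=10: S=4, d=2, jump=2, S_11=6
t=11: S=6, d=6, jump=0, S_12=6
t=12: S=6, d=2, jump=2, S_13=8
t=13: S=8, d=3, jump=-2, S_14=6
t=14: S=6, d=1, jump=-1, S_15=5
t=15: S=5, d=2, jump=2, S_16=7


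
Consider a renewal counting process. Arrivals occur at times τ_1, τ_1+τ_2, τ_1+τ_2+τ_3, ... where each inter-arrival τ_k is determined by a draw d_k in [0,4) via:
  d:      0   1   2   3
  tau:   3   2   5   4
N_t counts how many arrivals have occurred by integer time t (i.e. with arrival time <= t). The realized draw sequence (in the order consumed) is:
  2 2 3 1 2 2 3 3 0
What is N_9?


draw d_1=2: τ_1=5, arrival time A_1=5
draw d_2=2: τ_2=5, arrival time A_2=10
draw d_3=3: τ_3=4, arrival time A_3=14
draw d_4=1: τ_4=2, arrival time A_4=16
draw d_5=2: τ_5=5, arrival time A_5=21
draw d_6=2: τ_6=5, arrival time A_6=26
draw d_7=3: τ_7=4, arrival time A_7=30
draw d_8=3: τ_8=4, arrival time A_8=34
draw d_9=0: τ_9=3, arrival time A_9=37
N_t over t=0..9: 0:0 1:0 2:0 3:0 4:0 5:1 6:1 7:1 8:1 9:1

1


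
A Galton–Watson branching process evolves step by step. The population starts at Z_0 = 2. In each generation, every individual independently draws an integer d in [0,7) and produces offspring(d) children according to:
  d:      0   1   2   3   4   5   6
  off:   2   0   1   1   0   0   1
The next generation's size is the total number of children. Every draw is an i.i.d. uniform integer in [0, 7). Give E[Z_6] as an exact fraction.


Outcome values over d=0..6: [2, 0, 1, 1, 0, 0, 1]
Σy = 5, Σy² = 7, M = 7
μ = 5/7 = 5/7,  σ² = 7/7 − (5/7)² = 24/49
E[Z_0] = 2
E[Z_1] = 5/7·E[Z_0] = 10/7
E[Z_2] = 5/7·E[Z_1] = 50/49
E[Z_3] = 5/7·E[Z_2] = 250/343
E[Z_4] = 5/7·E[Z_3] = 1250/2401
E[Z_5] = 5/7·E[Z_4] = 6250/16807
E[Z_6] = 5/7·E[Z_5] = 31250/117649

31250/117649


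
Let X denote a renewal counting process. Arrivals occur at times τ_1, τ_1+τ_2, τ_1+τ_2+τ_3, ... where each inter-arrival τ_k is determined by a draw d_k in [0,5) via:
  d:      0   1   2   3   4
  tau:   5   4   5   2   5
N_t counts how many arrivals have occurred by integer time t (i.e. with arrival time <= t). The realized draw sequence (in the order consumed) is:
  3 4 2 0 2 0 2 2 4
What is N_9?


draw d_1=3: τ_1=2, arrival time A_1=2
draw d_2=4: τ_2=5, arrival time A_2=7
draw d_3=2: τ_3=5, arrival time A_3=12
draw d_4=0: τ_4=5, arrival time A_4=17
draw d_5=2: τ_5=5, arrival time A_5=22
draw d_6=0: τ_6=5, arrival time A_6=27
draw d_7=2: τ_7=5, arrival time A_7=32
draw d_8=2: τ_8=5, arrival time A_8=37
draw d_9=4: τ_9=5, arrival time A_9=42
N_t over t=0..9: 0:0 1:0 2:1 3:1 4:1 5:1 6:1 7:2 8:2 9:2

2


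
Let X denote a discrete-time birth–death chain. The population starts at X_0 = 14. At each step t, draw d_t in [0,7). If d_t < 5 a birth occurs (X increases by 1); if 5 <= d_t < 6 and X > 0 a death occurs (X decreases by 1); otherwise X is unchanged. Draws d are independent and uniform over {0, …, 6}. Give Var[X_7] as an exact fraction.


X can drop by at most 1 per step and X_0 = 14 > T = 7, so X_t >= 14 − t >= 7 > 0 for every t <= 7: the floor at 0 (the 'and X > 0' condition) never binds. Hence X_7 = X_0 + Σ_{t<7} Y_t with i.i.d. increments Y_t = y(d_t) ∈ {+1, −1, 0}.
Outcome values over d=0..6: [1, 1, 1, 1, 1, -1, 0]
Σy = 4, Σy² = 6, M = 7
μ = 4/7 = 4/7,  σ² = 6/7 − (4/7)² = 26/49
Independent increments: Var[X_7] = 7·σ² = 7·(26/49) = 26/7

26/7


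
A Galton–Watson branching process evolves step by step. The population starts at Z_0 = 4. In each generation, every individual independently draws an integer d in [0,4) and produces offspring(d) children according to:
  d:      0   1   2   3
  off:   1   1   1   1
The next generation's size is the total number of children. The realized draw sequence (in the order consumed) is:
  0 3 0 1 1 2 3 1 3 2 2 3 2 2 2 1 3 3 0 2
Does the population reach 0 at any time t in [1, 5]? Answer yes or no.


no

gen 0: Z_0=4, draws=[0, 3, 0, 1], offspring=[1, 1, 1, 1], Z_1=4
gen 1: Z_1=4, draws=[1, 2, 3, 1], offspring=[1, 1, 1, 1], Z_2=4
gen 2: Z_2=4, draws=[3, 2, 2, 3], offspring=[1, 1, 1, 1], Z_3=4
gen 3: Z_3=4, draws=[2, 2, 2, 1], offspring=[1, 1, 1, 1], Z_4=4
gen 4: Z_4=4, draws=[3, 3, 0, 2], offspring=[1, 1, 1, 1], Z_5=4


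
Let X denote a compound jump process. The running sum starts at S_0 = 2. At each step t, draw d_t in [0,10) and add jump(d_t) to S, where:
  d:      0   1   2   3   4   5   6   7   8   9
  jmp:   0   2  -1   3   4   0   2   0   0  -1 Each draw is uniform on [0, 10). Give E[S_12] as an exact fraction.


Outcome values over d=0..9: [0, 2, -1, 3, 4, 0, 2, 0, 0, -1]
Σy = 9, Σy² = 35, M = 10
μ = 9/10 = 9/10,  σ² = 35/10 − (9/10)² = 269/100
E[S_12] = 2 + 12·(9/10) = 64/5

64/5


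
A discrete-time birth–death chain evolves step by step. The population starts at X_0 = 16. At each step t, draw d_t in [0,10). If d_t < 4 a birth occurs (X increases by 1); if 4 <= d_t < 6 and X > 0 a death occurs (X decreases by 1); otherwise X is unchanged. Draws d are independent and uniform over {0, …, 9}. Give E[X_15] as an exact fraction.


X can drop by at most 1 per step and X_0 = 16 > T = 15, so X_t >= 16 − t >= 1 > 0 for every t <= 15: the floor at 0 (the 'and X > 0' condition) never binds. Hence X_15 = X_0 + Σ_{t<15} Y_t with i.i.d. increments Y_t = y(d_t) ∈ {+1, −1, 0}.
Outcome values over d=0..9: [1, 1, 1, 1, -1, -1, 0, 0, 0, 0]
Σy = 2, Σy² = 6, M = 10
μ = 2/10 = 1/5,  σ² = 6/10 − (1/5)² = 14/25
E[X_15] = 16 + 15·(1/5) = 19

19


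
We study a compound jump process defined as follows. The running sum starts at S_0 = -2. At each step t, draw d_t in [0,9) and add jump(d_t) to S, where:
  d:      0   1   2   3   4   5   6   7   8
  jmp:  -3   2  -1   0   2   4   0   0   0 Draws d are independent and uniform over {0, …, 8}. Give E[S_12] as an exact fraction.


10/3

Outcome values over d=0..8: [-3, 2, -1, 0, 2, 4, 0, 0, 0]
Σy = 4, Σy² = 34, M = 9
μ = 4/9 = 4/9,  σ² = 34/9 − (4/9)² = 290/81
E[S_12] = -2 + 12·(4/9) = 10/3


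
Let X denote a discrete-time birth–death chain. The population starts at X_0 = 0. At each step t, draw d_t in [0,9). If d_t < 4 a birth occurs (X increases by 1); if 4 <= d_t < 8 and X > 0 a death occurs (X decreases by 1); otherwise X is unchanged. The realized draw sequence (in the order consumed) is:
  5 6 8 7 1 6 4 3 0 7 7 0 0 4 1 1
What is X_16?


3

t=0: X=0, d=5 → hold, X_1=0
t=1: X=0, d=6 → hold, X_2=0
t=2: X=0, d=8 → hold, X_3=0
t=3: X=0, d=7 → hold, X_4=0
t=4: X=0, d=1 → birth, X_5=1
t=5: X=1, d=6 → death, X_6=0
t=6: X=0, d=4 → hold, X_7=0
t=7: X=0, d=3 → birth, X_8=1
t=8: X=1, d=0 → birth, X_9=2
t=9: X=2, d=7 → death, X_10=1
t=10: X=1, d=7 → death, X_11=0
t=11: X=0, d=0 → birth, X_12=1
t=12: X=1, d=0 → birth, X_13=2
t=13: X=2, d=4 → death, X_14=1
t=14: X=1, d=1 → birth, X_15=2
t=15: X=2, d=1 → birth, X_16=3


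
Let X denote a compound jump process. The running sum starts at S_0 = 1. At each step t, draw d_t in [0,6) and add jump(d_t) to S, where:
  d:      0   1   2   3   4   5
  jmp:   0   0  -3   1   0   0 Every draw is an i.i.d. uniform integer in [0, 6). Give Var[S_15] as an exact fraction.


Outcome values over d=0..5: [0, 0, -3, 1, 0, 0]
Σy = -2, Σy² = 10, M = 6
μ = -2/6 = -1/3,  σ² = 10/6 − (-1/3)² = 14/9
Independent increments: Var[S_15] = 15·σ² = 15·(14/9) = 70/3

70/3


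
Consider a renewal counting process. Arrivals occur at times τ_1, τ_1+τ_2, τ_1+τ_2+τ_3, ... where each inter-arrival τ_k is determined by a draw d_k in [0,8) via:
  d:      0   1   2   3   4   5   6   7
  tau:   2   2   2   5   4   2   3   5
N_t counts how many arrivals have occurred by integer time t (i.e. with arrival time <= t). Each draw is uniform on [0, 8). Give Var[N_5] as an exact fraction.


15/64

Inter-arrival values over d=0..7: [2, 2, 2, 5, 4, 2, 3, 5]
Each d has probability 1/8, so the pmf of τ is: f(2) = 1/2, f(3) = 1/8, f(4) = 1/8, f(5) = 1/4
Let p_n(j) = P(N_n = j), with p_0 = [1]. Condition on τ_1: p_n(0) = P(τ > n), and for j >= 1, p_n(j) = Σ_{k<=n} f(k)·p_{n−k}(j−1)
p_1 = [1]  (j = 0)
p_2 = [1/2, 1/2]  (j = 0..1)
p_3 = [3/8, 5/8]  (j = 0..1)
p_4 = [1/4, 1/2, 1/4]  (j = 0..2)
p_5 = [0, 5/8, 3/8]  (j = 0..2)
E[N_5] = Σ j·p_5(j) = 11/8;  E[N_5²] = Σ j²·p_5(j) = 17/8
Var[N_5] = 17/8 − (11/8)² = 15/64


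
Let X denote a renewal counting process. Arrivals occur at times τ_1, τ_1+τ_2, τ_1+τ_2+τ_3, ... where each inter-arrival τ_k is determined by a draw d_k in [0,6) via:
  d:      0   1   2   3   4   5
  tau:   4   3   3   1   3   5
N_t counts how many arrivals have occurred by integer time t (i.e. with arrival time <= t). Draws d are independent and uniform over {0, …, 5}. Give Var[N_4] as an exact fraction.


634487/1679616

Inter-arrival values over d=0..5: [4, 3, 3, 1, 3, 5]
Each d has probability 1/6, so the pmf of τ is: f(1) = 1/6, f(3) = 1/2, f(4) = 1/6, f(5) = 1/6
Let p_n(j) = P(N_n = j), with p_0 = [1]. Condition on τ_1: p_n(0) = P(τ > n), and for j >= 1, p_n(j) = Σ_{k<=n} f(k)·p_{n−k}(j−1)
p_1 = [5/6, 1/6]  (j = 0..1)
p_2 = [5/6, 5/36, 1/36]  (j = 0..2)
p_3 = [1/3, 23/36, 5/216, 1/216]  (j = 0..3)
p_4 = [1/6, 23/36, 41/216, 5/1296, 1/1296]  (j = 0..4)
E[N_4] = Σ j·p_4(j) = 1339/1296;  E[N_4²] = Σ j²·p_4(j) = 1873/1296
Var[N_4] = 1873/1296 − (1339/1296)² = 634487/1679616


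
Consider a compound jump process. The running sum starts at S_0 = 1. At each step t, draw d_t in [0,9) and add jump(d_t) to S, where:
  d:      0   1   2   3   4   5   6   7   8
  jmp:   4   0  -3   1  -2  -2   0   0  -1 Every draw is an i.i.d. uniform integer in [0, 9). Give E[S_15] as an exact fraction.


-4

Outcome values over d=0..8: [4, 0, -3, 1, -2, -2, 0, 0, -1]
Σy = -3, Σy² = 35, M = 9
μ = -3/9 = -1/3,  σ² = 35/9 − (-1/3)² = 34/9
E[S_15] = 1 + 15·(-1/3) = -4


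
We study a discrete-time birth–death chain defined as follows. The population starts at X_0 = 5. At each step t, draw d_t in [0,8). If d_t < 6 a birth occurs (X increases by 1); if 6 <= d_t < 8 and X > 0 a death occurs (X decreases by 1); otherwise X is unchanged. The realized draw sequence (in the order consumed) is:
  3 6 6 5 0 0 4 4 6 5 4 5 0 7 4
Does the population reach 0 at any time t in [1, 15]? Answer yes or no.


no

t=0: X=5, d=3 → birth, X_1=6
t=1: X=6, d=6 → death, X_2=5
t=2: X=5, d=6 → death, X_3=4
t=3: X=4, d=5 → birth, X_4=5
t=4: X=5, d=0 → birth, X_5=6
t=5: X=6, d=0 → birth, X_6=7
t=6: X=7, d=4 → birth, X_7=8
t=7: X=8, d=4 → birth, X_8=9
t=8: X=9, d=6 → death, X_9=8
t=9: X=8, d=5 → birth, X_10=9
t=10: X=9, d=4 → birth, X_11=10
t=11: X=10, d=5 → birth, X_12=11
t=12: X=11, d=0 → birth, X_13=12
t=13: X=12, d=7 → death, X_14=11
t=14: X=11, d=4 → birth, X_15=12


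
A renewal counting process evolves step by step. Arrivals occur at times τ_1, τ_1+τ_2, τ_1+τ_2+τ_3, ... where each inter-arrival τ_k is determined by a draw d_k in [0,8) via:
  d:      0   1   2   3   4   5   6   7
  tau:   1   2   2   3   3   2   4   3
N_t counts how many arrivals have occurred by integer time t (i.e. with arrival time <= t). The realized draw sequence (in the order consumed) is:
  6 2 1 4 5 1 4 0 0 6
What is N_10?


3

draw d_1=6: τ_1=4, arrival time A_1=4
draw d_2=2: τ_2=2, arrival time A_2=6
draw d_3=1: τ_3=2, arrival time A_3=8
draw d_4=4: τ_4=3, arrival time A_4=11
draw d_5=5: τ_5=2, arrival time A_5=13
draw d_6=1: τ_6=2, arrival time A_6=15
draw d_7=4: τ_7=3, arrival time A_7=18
draw d_8=0: τ_8=1, arrival time A_8=19
draw d_9=0: τ_9=1, arrival time A_9=20
draw d_10=6: τ_10=4, arrival time A_10=24
N_t over t=0..10: 0:0 1:0 2:0 3:0 4:1 5:1 6:2 7:2 8:3 9:3 10:3


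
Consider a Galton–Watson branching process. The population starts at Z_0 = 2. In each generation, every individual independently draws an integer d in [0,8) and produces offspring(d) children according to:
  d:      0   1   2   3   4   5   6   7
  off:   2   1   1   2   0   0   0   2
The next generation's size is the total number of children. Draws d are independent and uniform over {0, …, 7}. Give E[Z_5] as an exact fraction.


Outcome values over d=0..7: [2, 1, 1, 2, 0, 0, 0, 2]
Σy = 8, Σy² = 14, M = 8
μ = 8/8 = 1,  σ² = 14/8 − (1)² = 3/4
E[Z_0] = 2
E[Z_1] = 1·E[Z_0] = 2
E[Z_2] = 1·E[Z_1] = 2
E[Z_3] = 1·E[Z_2] = 2
E[Z_4] = 1·E[Z_3] = 2
E[Z_5] = 1·E[Z_4] = 2

2


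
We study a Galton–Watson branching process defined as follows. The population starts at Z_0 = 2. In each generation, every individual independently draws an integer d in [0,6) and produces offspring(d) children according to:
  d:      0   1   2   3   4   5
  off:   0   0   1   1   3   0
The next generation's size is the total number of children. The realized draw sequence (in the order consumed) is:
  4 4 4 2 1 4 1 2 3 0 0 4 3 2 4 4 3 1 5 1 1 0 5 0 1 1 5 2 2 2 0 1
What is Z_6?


0

gen 0: Z_0=2, draws=[4, 4], offspring=[3, 3], Z_1=6
gen 1: Z_1=6, draws=[4, 2, 1, 4, 1, 2], offspring=[3, 1, 0, 3, 0, 1], Z_2=8
gen 2: Z_2=8, draws=[3, 0, 0, 4, 3, 2, 4, 4], offspring=[1, 0, 0, 3, 1, 1, 3, 3], Z_3=12
gen 3: Z_3=12, draws=[3, 1, 5, 1, 1, 0, 5, 0, 1, 1, 5, 2], offspring=[1, 0, 0, 0, 0, 0, 0, 0, 0, 0, 0, 1], Z_4=2
gen 4: Z_4=2, draws=[2, 2], offspring=[1, 1], Z_5=2
gen 5: Z_5=2, draws=[0, 1], offspring=[0, 0], Z_6=0


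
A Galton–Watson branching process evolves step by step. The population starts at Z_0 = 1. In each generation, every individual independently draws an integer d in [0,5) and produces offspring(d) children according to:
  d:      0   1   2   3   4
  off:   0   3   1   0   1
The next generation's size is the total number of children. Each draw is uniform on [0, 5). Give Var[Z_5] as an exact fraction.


6

Outcome values over d=0..4: [0, 3, 1, 0, 1]
Σy = 5, Σy² = 11, M = 5
μ = 5/5 = 1,  σ² = 11/5 − (1)² = 6/5
V_0 = 0, E_0 = 1
V_1 = 6/5·E_0 + (1)²·V_0 = 6/5;  E_1 = 1
V_2 = 6/5·E_1 + (1)²·V_1 = 12/5;  E_2 = 1
V_3 = 6/5·E_2 + (1)²·V_2 = 18/5;  E_3 = 1
V_4 = 6/5·E_3 + (1)²·V_3 = 24/5;  E_4 = 1
V_5 = 6/5·E_4 + (1)²·V_4 = 6;  E_5 = 1


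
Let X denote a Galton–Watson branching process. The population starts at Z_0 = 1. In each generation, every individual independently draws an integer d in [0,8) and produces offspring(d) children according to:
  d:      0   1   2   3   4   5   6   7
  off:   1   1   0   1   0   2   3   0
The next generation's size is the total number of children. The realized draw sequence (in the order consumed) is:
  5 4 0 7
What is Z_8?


0

gen 0: Z_0=1, draws=[5], offspring=[2], Z_1=2
gen 1: Z_1=2, draws=[4, 0], offspring=[0, 1], Z_2=1
gen 2: Z_2=1, draws=[7], offspring=[0], Z_3=0
gen 3: Z_3=0, draws=[], offspring=[], Z_4=0
gen 4: Z_4=0, draws=[], offspring=[], Z_5=0
gen 5: Z_5=0, draws=[], offspring=[], Z_6=0
gen 6: Z_6=0, draws=[], offspring=[], Z_7=0
gen 7: Z_7=0, draws=[], offspring=[], Z_8=0


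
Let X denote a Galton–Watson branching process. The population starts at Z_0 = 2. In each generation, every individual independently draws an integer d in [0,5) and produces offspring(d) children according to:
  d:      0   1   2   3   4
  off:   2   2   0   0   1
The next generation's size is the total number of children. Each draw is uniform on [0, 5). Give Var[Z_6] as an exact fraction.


48/5

Outcome values over d=0..4: [2, 2, 0, 0, 1]
Σy = 5, Σy² = 9, M = 5
μ = 5/5 = 1,  σ² = 9/5 − (1)² = 4/5
V_0 = 0, E_0 = 2
V_1 = 4/5·E_0 + (1)²·V_0 = 8/5;  E_1 = 2
V_2 = 4/5·E_1 + (1)²·V_1 = 16/5;  E_2 = 2
V_3 = 4/5·E_2 + (1)²·V_2 = 24/5;  E_3 = 2
V_4 = 4/5·E_3 + (1)²·V_3 = 32/5;  E_4 = 2
V_5 = 4/5·E_4 + (1)²·V_4 = 8;  E_5 = 2
V_6 = 4/5·E_5 + (1)²·V_5 = 48/5;  E_6 = 2


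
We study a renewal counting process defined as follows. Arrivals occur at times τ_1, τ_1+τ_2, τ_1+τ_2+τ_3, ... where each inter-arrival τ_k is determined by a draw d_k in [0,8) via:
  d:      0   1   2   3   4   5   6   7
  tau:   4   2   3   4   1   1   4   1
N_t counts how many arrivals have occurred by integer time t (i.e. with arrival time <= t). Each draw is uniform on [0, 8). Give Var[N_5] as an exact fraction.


Inter-arrival values over d=0..7: [4, 2, 3, 4, 1, 1, 4, 1]
Each d has probability 1/8, so the pmf of τ is: f(1) = 3/8, f(2) = 1/8, f(3) = 1/8, f(4) = 3/8
Let p_n(j) = P(N_n = j), with p_0 = [1]. Condition on τ_1: p_n(0) = P(τ > n), and for j >= 1, p_n(j) = Σ_{k<=n} f(k)·p_{n−k}(j−1)
p_1 = [5/8, 3/8]  (j = 0..1)
p_2 = [1/2, 23/64, 9/64]  (j = 0..2)
p_3 = [3/8, 25/64, 93/512, 27/512]  (j = 0..3)
p_4 = [0, 21/32, 61/256, 351/4096, 81/4096]  (j = 0..4)
p_5 = [0, 11/32, 123/256, 531/4096, 1269/32768, 243/32768]  (j = 0..5)
E[N_5] = Σ j·p_5(j) = 61787/32768;  E[N_5²] = Σ j²·p_5(j) = 138851/32768
Var[N_5] = 138851/32768 − (61787/32768)² = 732236199/1073741824

732236199/1073741824


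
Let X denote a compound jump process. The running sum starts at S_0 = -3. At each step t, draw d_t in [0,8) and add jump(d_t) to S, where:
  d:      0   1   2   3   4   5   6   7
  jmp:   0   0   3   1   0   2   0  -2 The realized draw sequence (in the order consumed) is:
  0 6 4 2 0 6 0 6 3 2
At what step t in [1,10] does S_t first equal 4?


t=0: S=-3, d=0, jump=0, S_1=-3
t=1: S=-3, d=6, jump=0, S_2=-3
t=2: S=-3, d=4, jump=0, S_3=-3
t=3: S=-3, d=2, jump=3, S_4=0
t=4: S=0, d=0, jump=0, S_5=0
t=5: S=0, d=6, jump=0, S_6=0
t=6: S=0, d=0, jump=0, S_7=0
t=7: S=0, d=6, jump=0, S_8=0
t=8: S=0, d=3, jump=1, S_9=1
t=9: S=1, d=2, jump=3, S_10=4

10


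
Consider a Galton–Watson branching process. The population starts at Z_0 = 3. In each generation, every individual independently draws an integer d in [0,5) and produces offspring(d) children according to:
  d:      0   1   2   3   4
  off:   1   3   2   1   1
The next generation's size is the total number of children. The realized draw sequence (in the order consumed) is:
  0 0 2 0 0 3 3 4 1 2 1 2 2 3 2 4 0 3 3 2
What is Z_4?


gen 0: Z_0=3, draws=[0, 0, 2], offspring=[1, 1, 2], Z_1=4
gen 1: Z_1=4, draws=[0, 0, 3, 3], offspring=[1, 1, 1, 1], Z_2=4
gen 2: Z_2=4, draws=[4, 1, 2, 1], offspring=[1, 3, 2, 3], Z_3=9
gen 3: Z_3=9, draws=[2, 2, 3, 2, 4, 0, 3, 3, 2], offspring=[2, 2, 1, 2, 1, 1, 1, 1, 2], Z_4=13

13


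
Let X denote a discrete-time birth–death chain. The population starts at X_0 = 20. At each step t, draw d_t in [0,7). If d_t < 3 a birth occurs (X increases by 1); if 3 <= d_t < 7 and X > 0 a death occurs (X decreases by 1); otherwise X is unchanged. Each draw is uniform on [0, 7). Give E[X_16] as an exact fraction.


X can drop by at most 1 per step and X_0 = 20 > T = 16, so X_t >= 20 − t >= 4 > 0 for every t <= 16: the floor at 0 (the 'and X > 0' condition) never binds. Hence X_16 = X_0 + Σ_{t<16} Y_t with i.i.d. increments Y_t = y(d_t) ∈ {+1, −1, 0}.
Outcome values over d=0..6: [1, 1, 1, -1, -1, -1, -1]
Σy = -1, Σy² = 7, M = 7
μ = -1/7 = -1/7,  σ² = 7/7 − (-1/7)² = 48/49
E[X_16] = 20 + 16·(-1/7) = 124/7

124/7


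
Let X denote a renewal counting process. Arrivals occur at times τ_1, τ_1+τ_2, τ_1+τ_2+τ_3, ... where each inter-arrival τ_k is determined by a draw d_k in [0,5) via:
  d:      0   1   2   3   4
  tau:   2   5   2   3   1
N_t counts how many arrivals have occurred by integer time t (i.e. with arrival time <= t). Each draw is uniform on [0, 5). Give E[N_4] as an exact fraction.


Inter-arrival values over d=0..4: [2, 5, 2, 3, 1]
Each d has probability 1/5, so the pmf of τ is: f(1) = 1/5, f(2) = 2/5, f(3) = 1/5, f(5) = 1/5
Renewal equation for m(n) = E[N_n]: condition on τ_1 = k (if k <= n, one arrival plus a fresh copy on the remaining n−k steps): m(n) = F(n) + Σ_{k<=n} f(k)·m(n−k), where F(n) = P(τ <= n) and m(0) = 0
m(1) = F(1) = 1/5
m(2) = F(2) + f(1)·m(1) = 3/5 + 1/5·1/5 = 16/25
m(3) = F(3) + f(1)·m(2) + f(2)·m(1) = 4/5 + 1/5·16/25 + 2/5·1/5 = 126/125
m(4) = F(4) + f(1)·m(3) + f(2)·m(2) + f(3)·m(1) = 4/5 + 1/5·126/125 + 2/5·16/25 + 1/5·1/5 = 811/625
E[N_4] = m(4) = 811/625

811/625


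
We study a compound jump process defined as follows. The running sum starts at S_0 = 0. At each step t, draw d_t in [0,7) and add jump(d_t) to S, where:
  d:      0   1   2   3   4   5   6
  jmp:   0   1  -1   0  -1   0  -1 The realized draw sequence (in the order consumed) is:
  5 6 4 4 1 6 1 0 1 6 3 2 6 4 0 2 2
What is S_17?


-7

t=0: S=0, d=5, jump=0, S_1=0
t=1: S=0, d=6, jump=-1, S_2=-1
t=2: S=-1, d=4, jump=-1, S_3=-2
t=3: S=-2, d=4, jump=-1, S_4=-3
t=4: S=-3, d=1, jump=1, S_5=-2
t=5: S=-2, d=6, jump=-1, S_6=-3
t=6: S=-3, d=1, jump=1, S_7=-2
t=7: S=-2, d=0, jump=0, S_8=-2
t=8: S=-2, d=1, jump=1, S_9=-1
t=9: S=-1, d=6, jump=-1, S_10=-2
t=10: S=-2, d=3, jump=0, S_11=-2
t=11: S=-2, d=2, jump=-1, S_12=-3
t=12: S=-3, d=6, jump=-1, S_13=-4
t=13: S=-4, d=4, jump=-1, S_14=-5
t=14: S=-5, d=0, jump=0, S_15=-5
t=15: S=-5, d=2, jump=-1, S_16=-6
t=16: S=-6, d=2, jump=-1, S_17=-7


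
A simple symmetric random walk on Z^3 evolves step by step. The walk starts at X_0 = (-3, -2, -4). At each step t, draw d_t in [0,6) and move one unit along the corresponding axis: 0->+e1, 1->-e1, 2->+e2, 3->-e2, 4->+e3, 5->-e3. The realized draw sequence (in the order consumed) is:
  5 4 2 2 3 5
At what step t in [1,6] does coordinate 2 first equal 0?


t=0: X=(-3, -2, -4), d=5 → -e3, X_1=(-3, -2, -5)
t=1: X=(-3, -2, -5), d=4 → +e3, X_2=(-3, -2, -4)
t=2: X=(-3, -2, -4), d=2 → +e2, X_3=(-3, -1, -4)
t=3: X=(-3, -1, -4), d=2 → +e2, X_4=(-3, 0, -4)
t=4: X=(-3, 0, -4), d=3 → -e2, X_5=(-3, -1, -4)
t=5: X=(-3, -1, -4), d=5 → -e3, X_6=(-3, -1, -5)

4


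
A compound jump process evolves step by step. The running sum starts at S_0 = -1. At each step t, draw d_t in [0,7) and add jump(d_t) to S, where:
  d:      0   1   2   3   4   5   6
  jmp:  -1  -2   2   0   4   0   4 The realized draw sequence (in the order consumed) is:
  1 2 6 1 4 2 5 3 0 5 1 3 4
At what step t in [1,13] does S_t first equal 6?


t=0: S=-1, d=1, jump=-2, S_1=-3
t=1: S=-3, d=2, jump=2, S_2=-1
t=2: S=-1, d=6, jump=4, S_3=3
t=3: S=3, d=1, jump=-2, S_4=1
t=4: S=1, d=4, jump=4, S_5=5
t=5: S=5, d=2, jump=2, S_6=7
t=6: S=7, d=5, jump=0, S_7=7
t=7: S=7, d=3, jump=0, S_8=7
t=8: S=7, d=0, jump=-1, S_9=6
t=9: S=6, d=5, jump=0, S_10=6
t=10: S=6, d=1, jump=-2, S_11=4
t=11: S=4, d=3, jump=0, S_12=4
t=12: S=4, d=4, jump=4, S_13=8

9


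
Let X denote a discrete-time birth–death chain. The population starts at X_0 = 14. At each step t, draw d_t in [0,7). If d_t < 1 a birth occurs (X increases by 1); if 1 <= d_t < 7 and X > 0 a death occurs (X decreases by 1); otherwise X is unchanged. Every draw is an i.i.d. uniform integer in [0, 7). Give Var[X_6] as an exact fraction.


X can drop by at most 1 per step and X_0 = 14 > T = 6, so X_t >= 14 − t >= 8 > 0 for every t <= 6: the floor at 0 (the 'and X > 0' condition) never binds. Hence X_6 = X_0 + Σ_{t<6} Y_t with i.i.d. increments Y_t = y(d_t) ∈ {+1, −1, 0}.
Outcome values over d=0..6: [1, -1, -1, -1, -1, -1, -1]
Σy = -5, Σy² = 7, M = 7
μ = -5/7 = -5/7,  σ² = 7/7 − (-5/7)² = 24/49
Independent increments: Var[X_6] = 6·σ² = 6·(24/49) = 144/49

144/49
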